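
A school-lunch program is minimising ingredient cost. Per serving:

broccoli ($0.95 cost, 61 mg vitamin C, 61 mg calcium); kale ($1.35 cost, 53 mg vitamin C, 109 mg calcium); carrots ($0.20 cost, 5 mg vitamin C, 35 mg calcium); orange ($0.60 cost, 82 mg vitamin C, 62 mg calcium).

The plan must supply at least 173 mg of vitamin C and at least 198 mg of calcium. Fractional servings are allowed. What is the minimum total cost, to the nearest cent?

$1.62

A basic optimal solution has at most two foods positive. Try each food alone and each pair with both targets met exactly.
broccoli only: max(173/61, 198/61) = 3.246 servings → $3.08.
kale only: max(173/53, 198/109) = 3.264 servings → $4.41.
carrots only: max(173/5, 198/35) = 34.6 servings → $6.92.
orange only: max(173/82, 198/62) = 3.194 servings → $1.92.
broccoli + kale with both tight: 2.448 servings and 0.4464 servings → $2.93.
broccoli + carrots with both tight: 2.768 servings and 0.8333 servings → $2.80.
broccoli + orange: intersection lies outside the first quadrant.
kale + carrots: the both-tight solution has a negative serving — not a feasible corner.
kale + orange with both tight: 0.9749 servings and 1.48 servings → $2.20.
carrots + orange with both tight: 2.152 servings and 1.979 servings → $1.62.
So the least-cost plan costs $1.62.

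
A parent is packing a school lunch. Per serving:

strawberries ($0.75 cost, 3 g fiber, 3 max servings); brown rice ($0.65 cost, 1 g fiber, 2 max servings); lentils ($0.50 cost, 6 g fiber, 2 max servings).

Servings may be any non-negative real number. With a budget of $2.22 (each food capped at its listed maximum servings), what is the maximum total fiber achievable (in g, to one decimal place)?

16.9 g

Fiber per dollar: lentils 12, strawberries 4, brown rice 1.538.
Take 2 servings of lentils: spends $1.00, +12.0 g fiber (running total 12.0 g).
Take 1.627 servings of strawberries: spends $1.22, +4.9 g fiber (running total 16.9 g).
Greedy by best ratio exhausts the cost allowance optimally: 16.9 g.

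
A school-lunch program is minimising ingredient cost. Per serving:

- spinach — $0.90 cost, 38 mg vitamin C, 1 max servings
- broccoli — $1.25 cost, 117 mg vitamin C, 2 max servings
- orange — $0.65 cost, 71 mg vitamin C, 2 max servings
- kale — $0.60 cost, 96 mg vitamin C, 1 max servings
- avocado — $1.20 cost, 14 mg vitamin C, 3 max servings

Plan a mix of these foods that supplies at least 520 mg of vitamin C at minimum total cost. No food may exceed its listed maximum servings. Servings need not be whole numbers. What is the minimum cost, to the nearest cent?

Cost per mg of vitamin C: kale $0.0063, orange $0.0092, broccoli $0.0107, spinach $0.0237, avocado $0.0857.
Take 1 serving of kale: +96.0 mg vitamin C for $0.60 (total $0.60, still need 424.0 mg).
Take 2 servings of orange: +142.0 mg vitamin C for $1.30 (total $1.90, still need 282.0 mg).
Take 2 servings of broccoli: +234.0 mg vitamin C for $2.50 (total $4.40, still need 48.0 mg).
Take 1 serving of spinach: +38.0 mg vitamin C for $0.90 (total $5.30, still need 10.0 mg).
Take 0.7143 servings of avocado: +10.0 mg vitamin C for $0.86 (total $6.16, still need 0.0 mg).
Filling from the cheapest source first is optimal under one linear minimum: $6.16.

$6.16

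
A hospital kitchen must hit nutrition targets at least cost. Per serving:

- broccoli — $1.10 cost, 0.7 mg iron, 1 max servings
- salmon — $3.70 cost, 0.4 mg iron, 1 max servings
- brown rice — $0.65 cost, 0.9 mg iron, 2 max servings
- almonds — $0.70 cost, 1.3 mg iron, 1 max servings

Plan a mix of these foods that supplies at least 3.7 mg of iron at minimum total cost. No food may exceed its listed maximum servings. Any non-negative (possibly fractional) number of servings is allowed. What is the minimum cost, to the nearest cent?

Cost per mg of iron: almonds $0.5385, brown rice $0.7222, broccoli $1.5714, salmon $9.2500.
Take 1 serving of almonds: +1.3 mg iron for $0.70 (total $0.70, still need 2.4 mg).
Take 2 servings of brown rice: +1.8 mg iron for $1.30 (total $2.00, still need 0.6 mg).
Take 0.8571 servings of broccoli: +0.6 mg iron for $0.94 (total $2.94, still need 0.0 mg).
Greedy by cheapest-per-mg is optimal for a single linear constraint, so the minimum cost is $2.94.

$2.94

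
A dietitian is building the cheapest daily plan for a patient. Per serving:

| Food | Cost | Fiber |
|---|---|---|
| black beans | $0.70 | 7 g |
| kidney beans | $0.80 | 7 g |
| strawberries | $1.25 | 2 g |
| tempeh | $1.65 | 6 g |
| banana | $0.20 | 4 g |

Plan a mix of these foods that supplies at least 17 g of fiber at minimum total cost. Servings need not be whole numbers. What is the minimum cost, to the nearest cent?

$0.85

Cost per g of fiber: banana $0.0500, black beans $0.1000, kidney beans $0.1143, tempeh $0.2750, strawberries $0.6250.
With no serving limits, use only banana: 17 g / 4 g = 4.25 servings × $0.20 = $0.85.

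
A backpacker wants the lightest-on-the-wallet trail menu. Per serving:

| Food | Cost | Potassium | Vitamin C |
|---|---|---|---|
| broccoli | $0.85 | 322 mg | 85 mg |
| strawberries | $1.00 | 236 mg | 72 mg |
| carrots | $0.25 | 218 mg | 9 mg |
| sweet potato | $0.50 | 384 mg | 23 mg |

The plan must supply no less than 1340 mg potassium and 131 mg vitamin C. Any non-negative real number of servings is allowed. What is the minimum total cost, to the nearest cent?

broccoli only: max(1340/322, 131/85) = 4.161 servings → $3.54.
strawberries only: max(1340/236, 131/72) = 5.678 servings → $5.68.
carrots only: max(1340/218, 131/9) = 14.56 servings → $3.64.
sweet potato only: max(1340/384, 131/23) = 5.696 servings → $2.85.
broccoli + strawberries: the both-tight solution has a negative serving — not a feasible corner.
broccoli + carrots with both tight: 1.055 servings and 4.588 servings → $2.04.
broccoli + sweet potato with both tight: 0.7721 servings and 2.842 servings → $2.08.
strawberries + carrots with both tight: 1.216 servings and 4.831 servings → $2.42.
strawberries + sweet potato with both tight: 0.8769 servings and 2.951 servings → $2.35.
carrots + sweet potato: intersection lies outside the first quadrant.
The minimum over all feasible corners is $2.04.

$2.04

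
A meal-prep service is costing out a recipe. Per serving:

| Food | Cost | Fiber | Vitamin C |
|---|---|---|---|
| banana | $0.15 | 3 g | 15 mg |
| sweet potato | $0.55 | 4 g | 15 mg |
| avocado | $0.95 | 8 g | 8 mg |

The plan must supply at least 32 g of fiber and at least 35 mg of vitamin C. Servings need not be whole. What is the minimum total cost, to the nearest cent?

$1.60

banana only: max(32/3, 35/15) = 10.67 servings → $1.60.
sweet potato only: max(32/4, 35/15) = 8 servings → $4.40.
avocado only: max(32/8, 35/8) = 4.375 servings → $4.16.
banana + sweet potato: intersection lies outside the first quadrant.
banana + avocado with both tight: 0.25 servings and 3.906 servings → $3.75.
sweet potato + avocado with both tight: 0.2727 servings and 3.864 servings → $3.82.
The minimum over all feasible corners is $1.60.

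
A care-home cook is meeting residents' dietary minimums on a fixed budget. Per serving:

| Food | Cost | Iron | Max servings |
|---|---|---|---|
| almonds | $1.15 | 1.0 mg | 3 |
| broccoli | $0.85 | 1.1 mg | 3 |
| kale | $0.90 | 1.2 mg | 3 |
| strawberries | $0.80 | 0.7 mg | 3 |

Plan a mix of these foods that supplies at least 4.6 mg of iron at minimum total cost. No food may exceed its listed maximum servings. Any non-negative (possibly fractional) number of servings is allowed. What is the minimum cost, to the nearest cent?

Cost per mg of iron: kale $0.7500, broccoli $0.7727, strawberries $1.1429, almonds $1.1500.
Take 3 servings of kale: +3.6 mg iron for $2.70 (total $2.70, still need 1.0 mg).
Take 0.9091 servings of broccoli: +1.0 mg iron for $0.77 (total $3.47, still need 0.0 mg).
Greedy by cheapest-per-mg is optimal for a single linear constraint, so the minimum cost is $3.47.

$3.47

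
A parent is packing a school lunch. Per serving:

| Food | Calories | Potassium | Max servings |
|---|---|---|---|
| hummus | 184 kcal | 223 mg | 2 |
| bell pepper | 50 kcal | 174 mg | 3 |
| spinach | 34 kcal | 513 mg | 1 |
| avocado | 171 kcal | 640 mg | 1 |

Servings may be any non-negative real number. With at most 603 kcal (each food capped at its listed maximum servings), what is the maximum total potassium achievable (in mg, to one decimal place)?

1975.6 mg

Potassium per kcal: spinach 15.09, avocado 3.743, bell pepper 3.48, hummus 1.212.
Take 1 serving of spinach: uses 34 kcal, +513.0 mg potassium (running total 513.0 mg).
Take 1 serving of avocado: uses 171 kcal, +640.0 mg potassium (running total 1153.0 mg).
Take 3 servings of bell pepper: uses 150 kcal, +522.0 mg potassium (running total 1675.0 mg).
Take 1.348 servings of hummus: uses 248 kcal, +300.6 mg potassium (running total 1975.6 mg).
Greedy by best ratio exhausts the calories allowance optimally: 1975.6 mg.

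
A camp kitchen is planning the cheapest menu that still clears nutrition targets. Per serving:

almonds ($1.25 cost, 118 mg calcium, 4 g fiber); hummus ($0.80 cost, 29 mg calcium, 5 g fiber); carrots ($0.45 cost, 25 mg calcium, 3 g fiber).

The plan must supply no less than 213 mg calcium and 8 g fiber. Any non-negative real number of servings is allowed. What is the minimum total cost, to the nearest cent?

An LP optimum is at a vertex; with two nutrient constraints at most two foods are used. Check each candidate.
almonds only: max(213/118, 8/4) = 2 servings → $2.50.
hummus only: max(213/29, 8/5) = 7.345 servings → $5.88.
carrots only: max(213/25, 8/3) = 8.52 servings → $3.83.
almonds + hummus with both tight: 1.757 servings and 0.1941 servings → $2.35.
almonds + carrots with both tight: 1.728 servings and 0.3622 servings → $2.32.
hummus + carrots: the both-tight solution has a negative serving — not a feasible corner.
The minimum over all feasible corners is $2.32.

$2.32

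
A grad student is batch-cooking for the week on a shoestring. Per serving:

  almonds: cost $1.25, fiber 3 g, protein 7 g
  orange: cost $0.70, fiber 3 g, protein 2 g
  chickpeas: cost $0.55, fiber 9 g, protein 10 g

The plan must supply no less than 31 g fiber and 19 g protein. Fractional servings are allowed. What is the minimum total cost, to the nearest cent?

A basic optimal solution has at most two foods positive. Try each food alone and each pair with both targets met exactly.
almonds only: max(31/3, 19/7) = 10.33 servings → $12.92.
orange only: max(31/3, 19/2) = 10.33 servings → $7.23.
chickpeas only: max(31/9, 19/10) = 3.444 servings → $1.89.
almonds + orange: intersection lies outside the first quadrant.
almonds + chickpeas: intersection lies outside the first quadrant.
orange + chickpeas: the both-tight solution has a negative serving — not a feasible corner.
The minimum over all feasible corners is $1.89.

$1.89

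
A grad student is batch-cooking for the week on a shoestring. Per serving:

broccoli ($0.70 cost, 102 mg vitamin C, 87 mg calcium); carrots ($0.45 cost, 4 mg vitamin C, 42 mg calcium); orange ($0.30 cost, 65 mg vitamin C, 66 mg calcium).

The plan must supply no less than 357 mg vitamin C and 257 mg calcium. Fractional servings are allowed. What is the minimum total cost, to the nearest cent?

$1.65

The cheapest plan sits at a corner of the feasible region — with two constraints it uses at most two foods.
broccoli only: max(357/102, 257/87) = 3.5 servings → $2.45.
carrots only: max(357/4, 257/42) = 89.25 servings → $40.16.
orange only: max(357/65, 257/66) = 5.492 servings → $1.65.
broccoli + carrots: the both-tight solution has a negative serving — not a feasible corner.
broccoli + orange with both targets exact would need a negative amount; discard.
carrots + orange: intersection lies outside the first quadrant.
So the least-cost plan costs $1.65.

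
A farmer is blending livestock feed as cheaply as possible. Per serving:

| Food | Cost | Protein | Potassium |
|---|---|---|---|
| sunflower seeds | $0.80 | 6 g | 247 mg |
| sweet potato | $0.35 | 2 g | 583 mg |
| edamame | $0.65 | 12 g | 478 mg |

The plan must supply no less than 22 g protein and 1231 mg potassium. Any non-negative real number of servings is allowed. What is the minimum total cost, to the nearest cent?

$1.36

The cheapest plan sits at a corner of the feasible region — with two constraints it uses at most two foods.
sunflower seeds only: max(22/6, 1231/247) = 4.984 servings → $3.99.
sweet potato only: max(22/2, 1231/583) = 11 servings → $3.85.
edamame only: max(22/12, 1231/478) = 2.575 servings → $1.67.
sunflower seeds + sweet potato with both tight: 3.45 servings and 0.6498 servings → $2.99.
sunflower seeds + edamame: the both-tight solution has a negative serving — not a feasible corner.
sweet potato + edamame with both tight: 0.7046 servings and 1.716 servings → $1.36.
Cheapest feasible corner: $1.36.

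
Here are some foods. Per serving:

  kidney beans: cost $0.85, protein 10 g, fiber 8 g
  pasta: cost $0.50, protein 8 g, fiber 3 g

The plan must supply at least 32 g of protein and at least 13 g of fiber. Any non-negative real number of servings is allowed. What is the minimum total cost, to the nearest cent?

For a min-cost LP with two ≥-constraints, a basic feasible solution has at most two positive variables.
kidney beans only: max(32/10, 13/8) = 3.2 servings → $2.72.
pasta only: max(32/8, 13/3) = 4.333 servings → $2.17.
kidney beans + pasta with both tight: 0.2353 servings and 3.706 servings → $2.05.
So the least-cost plan costs $2.05.

$2.05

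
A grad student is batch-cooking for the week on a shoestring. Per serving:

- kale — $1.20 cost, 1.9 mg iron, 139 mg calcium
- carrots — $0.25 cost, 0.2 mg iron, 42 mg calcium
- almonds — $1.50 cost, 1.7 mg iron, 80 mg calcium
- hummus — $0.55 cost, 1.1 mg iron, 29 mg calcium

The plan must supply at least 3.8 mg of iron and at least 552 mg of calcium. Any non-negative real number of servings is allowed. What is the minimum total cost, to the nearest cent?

$3.64

At the optimum either one food covers both requirements or two foods hit both targets exactly; no other combination can be cheaper.
kale only: max(3.8/1.9, 552/139) = 3.971 servings → $4.77.
carrots only: max(3.8/0.2, 552/42) = 19 servings → $4.75.
almonds only: max(3.8/1.7, 552/80) = 6.9 servings → $10.35.
hummus only: max(3.8/1.1, 552/29) = 19.03 servings → $10.47.
kale + carrots with both tight: 0.9462 servings and 10.01 servings → $3.64.
kale + almonds: intersection lies outside the first quadrant.
kale + hummus: intersection lies outside the first quadrant.
carrots + almonds with both tight: 11.45 servings and 0.8881 servings → $4.19.
carrots + hummus with both tight: 12.3 servings and 1.218 servings → $3.75.
almonds + hummus: intersection lies outside the first quadrant.
The minimum over all feasible corners is $3.64.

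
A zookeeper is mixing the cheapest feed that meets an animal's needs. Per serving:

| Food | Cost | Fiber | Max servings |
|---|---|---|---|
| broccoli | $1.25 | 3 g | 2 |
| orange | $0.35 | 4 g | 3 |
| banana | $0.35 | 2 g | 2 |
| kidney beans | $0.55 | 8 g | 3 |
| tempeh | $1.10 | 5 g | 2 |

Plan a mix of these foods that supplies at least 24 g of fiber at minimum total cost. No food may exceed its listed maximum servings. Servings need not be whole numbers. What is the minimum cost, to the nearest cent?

$1.65

Cost per g of fiber: kidney beans $0.0688, orange $0.0875, banana $0.1750, tempeh $0.2200, broccoli $0.4167.
Take 3 servings of kidney beans: +24.0 g fiber for $1.65 (total $1.65, still need 0.0 g).
Filling from the cheapest source first is optimal under one linear minimum: $1.65.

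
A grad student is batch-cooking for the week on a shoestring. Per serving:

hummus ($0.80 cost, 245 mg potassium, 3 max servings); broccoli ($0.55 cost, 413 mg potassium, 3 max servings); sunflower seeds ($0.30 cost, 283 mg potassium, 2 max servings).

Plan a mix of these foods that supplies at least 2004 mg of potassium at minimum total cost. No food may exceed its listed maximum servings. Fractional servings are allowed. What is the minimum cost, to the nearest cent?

$2.90

Cost per mg of potassium: sunflower seeds $0.0011, broccoli $0.0013, hummus $0.0033.
Take 2 servings of sunflower seeds: +566.0 mg potassium for $0.60 (total $0.60, still need 1438.0 mg).
Take 3 servings of broccoli: +1239.0 mg potassium for $1.65 (total $2.25, still need 199.0 mg).
Take 0.8122 servings of hummus: +199.0 mg potassium for $0.65 (total $2.90, still need 0.0 mg).
Filling from the cheapest source first is optimal under one linear minimum: $2.90.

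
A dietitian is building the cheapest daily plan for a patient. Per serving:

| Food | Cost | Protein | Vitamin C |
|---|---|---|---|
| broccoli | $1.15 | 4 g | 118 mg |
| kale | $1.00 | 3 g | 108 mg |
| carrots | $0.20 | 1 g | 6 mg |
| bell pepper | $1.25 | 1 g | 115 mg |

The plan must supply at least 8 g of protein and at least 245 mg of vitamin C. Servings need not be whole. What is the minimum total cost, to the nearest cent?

An LP optimum is at a vertex; with two nutrient constraints at most two foods are used. Check each candidate.
broccoli only: max(8/4, 245/118) = 2.076 servings → $2.39.
kale only: max(8/3, 245/108) = 2.667 servings → $2.67.
carrots only: max(8/1, 245/6) = 40.83 servings → $8.17.
bell pepper only: max(8/1, 245/115) = 8 servings → $10.00.
broccoli + kale with both tight: 1.654 servings and 0.4615 servings → $2.36.
broccoli + carrots: the both-tight solution has a negative serving — not a feasible corner.
broccoli + bell pepper with both tight: 1.974 servings and 0.1053 servings → $2.40.
kale + carrots with both tight: 2.189 servings and 1.433 servings → $2.48.
kale + bell pepper: the both-tight solution has a negative serving — not a feasible corner.
carrots + bell pepper with both tight: 6.193 servings and 1.807 servings → $3.50.
Cheapest feasible corner: $2.36.

$2.36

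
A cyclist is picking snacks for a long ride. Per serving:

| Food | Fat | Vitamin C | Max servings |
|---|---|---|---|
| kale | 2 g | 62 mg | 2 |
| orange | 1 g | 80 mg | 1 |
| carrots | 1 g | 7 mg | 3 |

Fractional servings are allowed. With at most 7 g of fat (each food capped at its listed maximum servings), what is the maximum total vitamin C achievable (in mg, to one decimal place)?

218.0 mg

Vitamin C per g fat: orange 80, kale 31, carrots 7.
Take 1 serving of orange: uses 1 g fat, +80.0 mg vitamin C (running total 80.0 mg).
Take 2 servings of kale: uses 4 g fat, +124.0 mg vitamin C (running total 204.0 mg).
Take 2 servings of carrots: uses 2 g fat, +14.0 mg vitamin C (running total 218.0 mg).
Filling greedily by vitamin C-per-g fat is optimal for one linear limit, giving 218.0 mg.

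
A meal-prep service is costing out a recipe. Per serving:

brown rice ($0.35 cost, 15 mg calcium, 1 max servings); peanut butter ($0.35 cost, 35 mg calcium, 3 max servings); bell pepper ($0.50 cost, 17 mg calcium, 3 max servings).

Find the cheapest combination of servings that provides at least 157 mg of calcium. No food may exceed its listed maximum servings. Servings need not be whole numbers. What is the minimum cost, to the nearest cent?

$2.49

Cost per mg of calcium: peanut butter $0.0100, brown rice $0.0233, bell pepper $0.0294.
Take 3 servings of peanut butter: +105.0 mg calcium for $1.05 (total $1.05, still need 52.0 mg).
Take 1 serving of brown rice: +15.0 mg calcium for $0.35 (total $1.40, still need 37.0 mg).
Take 2.176 servings of bell pepper: +37.0 mg calcium for $1.09 (total $2.49, still need 0.0 mg).
Filling from the cheapest source first is optimal under one linear minimum: $2.49.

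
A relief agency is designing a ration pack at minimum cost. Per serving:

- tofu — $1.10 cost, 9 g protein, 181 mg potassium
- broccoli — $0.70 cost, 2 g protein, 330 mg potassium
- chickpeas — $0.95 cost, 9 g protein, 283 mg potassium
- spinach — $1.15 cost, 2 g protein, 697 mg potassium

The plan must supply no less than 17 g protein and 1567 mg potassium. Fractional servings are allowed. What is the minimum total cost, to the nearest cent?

A basic optimal solution has at most two foods positive. Try each food alone and each pair with both targets met exactly.
tofu only: max(17/9, 1567/181) = 8.657 servings → $9.52.
broccoli only: max(17/2, 1567/330) = 8.5 servings → $5.95.
chickpeas only: max(17/9, 1567/283) = 5.537 servings → $5.26.
spinach only: max(17/2, 1567/697) = 8.5 servings → $9.78.
tofu + broccoli with both tight: 0.9494 servings and 4.228 servings → $4.00.
tofu + chickpeas with both targets exact would need a negative amount; discard.
tofu + spinach with both tight: 1.474 servings and 1.865 servings → $3.77.
broccoli + chickpeas with both tight: 3.865 servings and 1.03 servings → $3.68.
broccoli + spinach with both targets exact would need a negative amount; discard.
chickpeas + spinach with both tight: 1.527 servings and 1.628 servings → $3.32.
The minimum over all feasible corners is $3.32.

$3.32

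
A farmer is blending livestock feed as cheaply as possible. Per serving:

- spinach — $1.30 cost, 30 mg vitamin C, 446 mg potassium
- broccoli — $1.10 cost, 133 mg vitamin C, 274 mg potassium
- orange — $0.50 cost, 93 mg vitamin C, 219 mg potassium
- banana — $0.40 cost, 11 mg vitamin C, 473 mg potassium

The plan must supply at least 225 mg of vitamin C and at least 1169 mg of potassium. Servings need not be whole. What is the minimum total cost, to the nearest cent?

$1.70

Minimising a linear cost over {vitamin C ≥ 225, potassium ≥ 1169, servings ≥ 0} — the optimum is at a vertex, using one or two foods.
spinach only: max(225/30, 1169/446) = 7.5 servings → $9.75.
broccoli only: max(225/133, 1169/274) = 4.266 servings → $4.69.
orange only: max(225/93, 1169/219) = 5.338 servings → $2.67.
banana only: max(225/11, 1169/473) = 20.45 servings → $8.18.
spinach + broccoli with both tight: 1.836 servings and 1.278 servings → $3.79.
spinach + orange with both tight: 1.703 servings and 1.87 servings → $3.15.
spinach + banana with both targets exact would need a negative amount; discard.
broccoli + orange: intersection lies outside the first quadrant.
broccoli + banana with both tight: 1.562 servings and 1.567 servings → $2.34.
orange + banana with both tight: 2.25 servings and 1.43 servings → $1.70.
The minimum over all feasible corners is $1.70.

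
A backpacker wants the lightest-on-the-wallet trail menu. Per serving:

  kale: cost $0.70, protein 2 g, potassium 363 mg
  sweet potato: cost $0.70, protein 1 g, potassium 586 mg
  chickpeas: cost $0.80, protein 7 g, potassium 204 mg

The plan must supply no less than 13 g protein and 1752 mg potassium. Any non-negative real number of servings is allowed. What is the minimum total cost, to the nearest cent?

$2.93

Compare the cost at each extreme point of the feasible region.
kale only: max(13/2, 1752/363) = 6.5 servings → $4.55.
sweet potato only: max(13/1, 1752/586) = 13 servings → $9.10.
chickpeas only: max(13/7, 1752/204) = 8.588 servings → $6.87.
kale + sweet potato with both targets exact would need a negative amount; discard.
kale + chickpeas with both tight: 4.506 servings and 0.5696 servings → $3.61.
sweet potato + chickpeas with both tight: 2.466 servings and 1.505 servings → $2.93.
So the least-cost plan costs $2.93.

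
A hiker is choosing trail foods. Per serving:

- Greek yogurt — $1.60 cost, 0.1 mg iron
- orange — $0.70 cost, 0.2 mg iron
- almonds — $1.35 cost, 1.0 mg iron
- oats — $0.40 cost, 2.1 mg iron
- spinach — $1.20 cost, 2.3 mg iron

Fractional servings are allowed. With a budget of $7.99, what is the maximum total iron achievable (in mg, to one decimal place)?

41.9 mg

Iron per dollar: oats 5.25, spinach 1.917, almonds 0.7407, orange 0.2857, Greek yogurt 0.0625.
With no serving limits, spend the whole cost allowance on oats: $7.99 / $0.40 × 2.1 mg = 41.9 mg.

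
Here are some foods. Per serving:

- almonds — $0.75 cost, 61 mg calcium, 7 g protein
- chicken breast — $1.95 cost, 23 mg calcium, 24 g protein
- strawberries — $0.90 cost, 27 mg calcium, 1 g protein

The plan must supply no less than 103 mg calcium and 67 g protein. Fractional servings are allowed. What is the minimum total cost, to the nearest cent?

For a min-cost LP with two ≥-constraints, a basic feasible solution has at most two positive variables.
almonds only: max(103/61, 67/7) = 9.571 servings → $7.18.
chicken breast only: max(103/23, 67/24) = 4.478 servings → $8.73.
strawberries only: max(103/27, 67/1) = 67 servings → $60.30.
almonds + chicken breast with both tight: 0.7145 servings and 2.583 servings → $5.57.
almonds + strawberries with both targets exact would need a negative amount; discard.
chicken breast + strawberries with both tight: 2.73 servings and 1.49 servings → $6.66.
Cheapest feasible corner: $5.57.

$5.57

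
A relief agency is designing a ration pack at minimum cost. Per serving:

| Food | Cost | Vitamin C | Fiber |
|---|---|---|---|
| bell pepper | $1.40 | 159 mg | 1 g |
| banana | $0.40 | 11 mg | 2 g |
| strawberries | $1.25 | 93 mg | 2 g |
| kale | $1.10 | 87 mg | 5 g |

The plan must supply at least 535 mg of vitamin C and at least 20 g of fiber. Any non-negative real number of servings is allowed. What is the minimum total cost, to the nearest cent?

$5.96

A basic optimal solution has at most two foods positive. Try each food alone and each pair with both targets met exactly.
bell pepper only: max(535/159, 20/1) = 20 servings → $28.00.
banana only: max(535/11, 20/2) = 48.64 servings → $19.45.
strawberries only: max(535/93, 20/2) = 10 servings → $12.50.
kale only: max(535/87, 20/5) = 6.149 servings → $6.76.
bell pepper + banana with both tight: 2.769 servings and 8.616 servings → $7.32.
bell pepper + strawberries with both targets exact would need a negative amount; discard.
bell pepper + kale with both tight: 1.321 servings and 3.736 servings → $5.96.
banana + strawberries with both tight: 4.817 servings and 5.183 servings → $8.41.
banana + kale with both targets exact would need a negative amount; discard.
strawberries + kale with both tight: 3.213 servings and 2.715 servings → $7.00.
Cheapest feasible corner: $5.96.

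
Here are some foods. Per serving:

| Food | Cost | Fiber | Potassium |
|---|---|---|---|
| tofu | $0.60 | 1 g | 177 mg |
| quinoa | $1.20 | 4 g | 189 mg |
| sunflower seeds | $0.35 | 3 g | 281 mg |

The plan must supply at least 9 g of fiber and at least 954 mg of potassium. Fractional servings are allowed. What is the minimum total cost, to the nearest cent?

tofu only: max(9/1, 954/177) = 9 servings → $5.40.
quinoa only: max(9/4, 954/189) = 5.048 servings → $6.06.
sunflower seeds only: max(9/3, 954/281) = 3.395 servings → $1.19.
tofu + quinoa with both tight: 4.075 servings and 1.231 servings → $3.92.
tofu + sunflower seeds with both tight: 1.332 servings and 2.556 servings → $1.69.
quinoa + sunflower seeds: the both-tight solution has a negative serving — not a feasible corner.
The minimum over all feasible corners is $1.19.

$1.19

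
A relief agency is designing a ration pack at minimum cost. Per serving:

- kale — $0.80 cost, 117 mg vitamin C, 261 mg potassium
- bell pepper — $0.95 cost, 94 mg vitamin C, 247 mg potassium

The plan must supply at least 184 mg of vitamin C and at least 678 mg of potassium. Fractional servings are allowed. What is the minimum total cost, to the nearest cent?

kale only: max(184/117, 678/261) = 2.598 servings → $2.08.
bell pepper only: max(184/94, 678/247) = 2.745 servings → $2.61.
kale + bell pepper with both targets exact would need a negative amount; discard.
Cheapest feasible corner: $2.08.

$2.08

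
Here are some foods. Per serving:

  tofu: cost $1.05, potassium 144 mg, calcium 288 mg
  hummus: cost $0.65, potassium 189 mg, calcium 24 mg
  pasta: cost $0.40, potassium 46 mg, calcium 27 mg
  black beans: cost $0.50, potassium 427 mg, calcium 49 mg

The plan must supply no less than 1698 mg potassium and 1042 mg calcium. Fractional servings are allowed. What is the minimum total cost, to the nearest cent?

Minimising a linear cost over {potassium ≥ 1698, calcium ≥ 1042, servings ≥ 0} — the optimum is at a vertex, using one or two foods.
tofu only: max(1698/144, 1042/288) = 11.79 servings → $12.38.
hummus only: max(1698/189, 1042/24) = 43.42 servings → $28.22.
pasta only: max(1698/46, 1042/27) = 38.59 servings → $15.44.
black beans only: max(1698/427, 1042/49) = 21.27 servings → $10.63.
tofu + hummus with both tight: 3.064 servings and 6.65 servings → $7.54.
tofu + pasta with both tight: 0.2229 servings and 36.22 servings → $14.72.
tofu + black beans with both tight: 3.121 servings and 2.924 servings → $4.74.
hummus + pasta: intersection lies outside the first quadrant.
hummus + black beans with both targets exact would need a negative amount; discard.
pasta + black beans: intersection lies outside the first quadrant.
Cheapest feasible corner: $4.74.

$4.74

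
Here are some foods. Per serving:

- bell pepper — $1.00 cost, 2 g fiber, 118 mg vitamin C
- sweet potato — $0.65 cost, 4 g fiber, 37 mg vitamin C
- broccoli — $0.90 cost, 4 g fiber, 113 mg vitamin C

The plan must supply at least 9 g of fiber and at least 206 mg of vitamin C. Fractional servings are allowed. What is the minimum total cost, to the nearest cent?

$1.87

Two binding constraints pin down two serving amounts, so the optimal mix uses at most two foods. The candidates are each food alone (scaled to the tighter of fiber/vitamin C) and each pair with both constraints tight.
bell pepper only: max(9/2, 206/118) = 4.5 servings → $4.50.
sweet potato only: max(9/4, 206/37) = 5.568 servings → $3.62.
broccoli only: max(9/4, 206/113) = 2.25 servings → $2.02.
bell pepper + sweet potato with both tight: 1.234 servings and 1.633 servings → $2.30.
bell pepper + broccoli: intersection lies outside the first quadrant.
sweet potato + broccoli with both tight: 0.6349 servings and 1.615 servings → $1.87.
Cheapest feasible corner: $1.87.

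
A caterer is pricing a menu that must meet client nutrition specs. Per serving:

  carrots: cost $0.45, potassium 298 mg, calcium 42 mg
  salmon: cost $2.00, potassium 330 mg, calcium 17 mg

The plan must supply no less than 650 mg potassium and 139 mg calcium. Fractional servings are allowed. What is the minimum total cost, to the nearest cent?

$1.49

carrots only: max(650/298, 139/42) = 3.31 servings → $1.49.
salmon only: max(650/330, 139/17) = 8.176 servings → $16.35.
carrots + salmon with both targets exact would need a negative amount; discard.
The minimum over all feasible corners is $1.49.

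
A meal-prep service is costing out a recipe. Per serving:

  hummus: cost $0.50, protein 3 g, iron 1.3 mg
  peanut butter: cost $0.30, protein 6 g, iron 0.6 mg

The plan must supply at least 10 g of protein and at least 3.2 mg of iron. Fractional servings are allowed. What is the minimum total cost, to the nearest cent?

Check every corner: each single food scaled to meet both minima, and each pair solved so both constraints bind.
hummus only: max(10/3, 3.2/1.3) = 3.333 servings → $1.67.
peanut butter only: max(10/6, 3.2/0.6) = 5.333 servings → $1.60.
hummus + peanut butter with both tight: 2.2 servings and 0.5667 servings → $1.27.
So the least-cost plan costs $1.27.

$1.27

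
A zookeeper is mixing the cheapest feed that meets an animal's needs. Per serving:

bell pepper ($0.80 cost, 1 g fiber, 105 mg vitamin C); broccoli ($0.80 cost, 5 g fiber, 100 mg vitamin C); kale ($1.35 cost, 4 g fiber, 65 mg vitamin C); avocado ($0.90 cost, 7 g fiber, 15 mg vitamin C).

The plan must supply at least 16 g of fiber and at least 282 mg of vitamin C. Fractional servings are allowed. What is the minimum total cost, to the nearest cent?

With two linear requirements the optimum uses one or two foods; enumerate the corners.
bell pepper only: max(16/1, 282/105) = 16 servings → $12.80.
broccoli only: max(16/5, 282/100) = 3.2 servings → $2.56.
kale only: max(16/4, 282/65) = 4.338 servings → $5.86.
avocado only: max(16/7, 282/15) = 18.8 servings → $16.92.
bell pepper + broccoli with both targets exact would need a negative amount; discard.
bell pepper + kale with both tight: 0.2479 servings and 3.938 servings → $5.51.
bell pepper + avocado with both tight: 2.408 servings and 1.942 servings → $3.67.
broccoli + kale with both tight: 1.173 servings and 2.533 servings → $4.36.
broccoli + avocado with both tight: 2.774 servings and 0.304 servings → $2.49.
kale + avocado: intersection lies outside the first quadrant.
So the least-cost plan costs $2.49.

$2.49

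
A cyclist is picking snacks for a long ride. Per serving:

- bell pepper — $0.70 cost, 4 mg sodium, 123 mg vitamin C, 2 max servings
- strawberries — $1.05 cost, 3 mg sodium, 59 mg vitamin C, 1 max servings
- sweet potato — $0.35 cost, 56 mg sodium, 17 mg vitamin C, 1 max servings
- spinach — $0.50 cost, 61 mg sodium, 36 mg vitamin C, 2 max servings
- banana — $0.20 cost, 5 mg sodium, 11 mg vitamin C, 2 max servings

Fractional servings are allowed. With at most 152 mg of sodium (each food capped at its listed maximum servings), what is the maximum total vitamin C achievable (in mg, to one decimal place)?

Vitamin C per mg sodium: bell pepper 30.75, strawberries 19.67, banana 2.2, spinach 0.5902, sweet potato 0.3036.
Take 2 servings of bell pepper: uses 8 mg sodium, +246.0 mg vitamin C (running total 246.0 mg).
Take 1 serving of strawberries: uses 3 mg sodium, +59.0 mg vitamin C (running total 305.0 mg).
Take 2 servings of banana: uses 10 mg sodium, +22.0 mg vitamin C (running total 327.0 mg).
Take 2 servings of spinach: uses 122 mg sodium, +72.0 mg vitamin C (running total 399.0 mg).
Take 0.1607 servings of sweet potato: uses 9 mg sodium, +2.7 mg vitamin C (running total 401.7 mg).
Filling greedily by vitamin C-per-mg sodium is optimal for one linear limit, giving 401.7 mg.

401.7 mg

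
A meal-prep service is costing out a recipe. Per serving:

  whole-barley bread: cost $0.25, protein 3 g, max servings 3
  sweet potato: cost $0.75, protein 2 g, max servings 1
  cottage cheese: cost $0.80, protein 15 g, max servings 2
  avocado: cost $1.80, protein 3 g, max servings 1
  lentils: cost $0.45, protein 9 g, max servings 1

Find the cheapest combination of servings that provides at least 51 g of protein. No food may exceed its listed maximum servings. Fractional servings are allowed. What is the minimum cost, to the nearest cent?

Cost per g of protein: lentils $0.0500, cottage cheese $0.0533, whole-barley bread $0.0833, sweet potato $0.3750, avocado $0.6000.
Take 1 serving of lentils: +9.0 g protein for $0.45 (total $0.45, still need 42.0 g).
Take 2 servings of cottage cheese: +30.0 g protein for $1.60 (total $2.05, still need 12.0 g).
Take 3 servings of whole-barley bread: +9.0 g protein for $0.75 (total $2.80, still need 3.0 g).
Take 1 serving of sweet potato: +2.0 g protein for $0.75 (total $3.55, still need 1.0 g).
Take 0.3333 servings of avocado: +1.0 g protein for $0.60 (total $4.15, still need 0.0 g).
Greedy by cheapest-per-g is optimal for a single linear constraint, so the minimum cost is $4.15.

$4.15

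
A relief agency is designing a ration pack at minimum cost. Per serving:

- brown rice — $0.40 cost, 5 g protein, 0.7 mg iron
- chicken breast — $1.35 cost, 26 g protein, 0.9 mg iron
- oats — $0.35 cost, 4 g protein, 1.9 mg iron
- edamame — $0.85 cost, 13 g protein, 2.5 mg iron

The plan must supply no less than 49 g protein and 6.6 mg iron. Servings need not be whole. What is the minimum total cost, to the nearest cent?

Compare the cost at each extreme point of the feasible region.
brown rice only: max(49/5, 6.6/0.7) = 9.8 servings → $3.92.
chicken breast only: max(49/26, 6.6/0.9) = 7.333 servings → $9.90.
oats only: max(49/4, 6.6/1.9) = 12.25 servings → $4.29.
edamame only: max(49/13, 6.6/2.5) = 3.769 servings → $3.20.
brown rice + chicken breast with both tight: 9.307 servings and 0.09489 servings → $3.85.
brown rice + oats: intersection lies outside the first quadrant.
brown rice + edamame: intersection lies outside the first quadrant.
chicken breast + oats with both tight: 1.456 servings and 2.784 servings → $2.94.
chicken breast + edamame with both tight: 0.6886 servings and 2.392 servings → $2.96.
oats + edamame with both targets exact would need a negative amount; discard.
Cheapest feasible corner: $2.94.

$2.94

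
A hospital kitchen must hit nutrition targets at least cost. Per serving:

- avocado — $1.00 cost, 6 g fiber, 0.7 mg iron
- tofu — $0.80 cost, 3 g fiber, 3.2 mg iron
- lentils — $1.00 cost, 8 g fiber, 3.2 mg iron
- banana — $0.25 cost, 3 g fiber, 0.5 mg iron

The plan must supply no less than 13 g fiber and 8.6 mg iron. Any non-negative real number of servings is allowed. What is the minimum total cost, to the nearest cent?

$2.35

avocado only: max(13/6, 8.6/0.7) = 12.29 servings → $12.29.
tofu only: max(13/3, 8.6/3.2) = 4.333 servings → $3.47.
lentils only: max(13/8, 8.6/3.2) = 2.688 servings → $2.69.
banana only: max(13/3, 8.6/0.5) = 17.2 servings → $4.30.
avocado + tofu with both tight: 0.924 servings and 2.485 servings → $2.91.
avocado + lentils with both targets exact would need a negative amount; discard.
avocado + banana with both targets exact would need a negative amount; discard.
tofu + lentils with both tight: 1.7 servings and 0.9875 servings → $2.35.
tofu + banana with both tight: 2.383 servings and 1.951 servings → $2.39.
lentils + banana: the both-tight solution has a negative serving — not a feasible corner.
So the least-cost plan costs $2.35.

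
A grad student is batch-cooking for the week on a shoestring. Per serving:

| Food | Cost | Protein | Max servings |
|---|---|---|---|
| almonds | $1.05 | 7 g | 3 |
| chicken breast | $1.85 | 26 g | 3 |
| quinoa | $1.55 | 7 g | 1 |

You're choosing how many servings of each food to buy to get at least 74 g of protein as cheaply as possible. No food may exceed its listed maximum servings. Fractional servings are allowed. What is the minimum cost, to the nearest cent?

Cost per g of protein: chicken breast $0.0712, almonds $0.1500, quinoa $0.2214.
Take 2.846 servings of chicken breast: +74.0 g protein for $5.27 (total $5.27, still need 0.0 g).
Greedy by cheapest-per-g is optimal for a single linear constraint, so the minimum cost is $5.27.

$5.27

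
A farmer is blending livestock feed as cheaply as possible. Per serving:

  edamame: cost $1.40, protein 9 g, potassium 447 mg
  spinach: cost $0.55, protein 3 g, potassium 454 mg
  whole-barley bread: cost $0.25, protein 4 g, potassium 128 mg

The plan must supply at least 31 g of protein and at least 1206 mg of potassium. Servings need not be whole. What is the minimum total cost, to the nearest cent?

edamame only: max(31/9, 1206/447) = 3.444 servings → $4.82.
spinach only: max(31/3, 1206/454) = 10.33 servings → $5.68.
whole-barley bread only: max(31/4, 1206/128) = 9.422 servings → $2.36.
edamame + spinach: the both-tight solution has a negative serving — not a feasible corner.
edamame + whole-barley bread with both tight: 1.346 servings and 4.722 servings → $3.06.
spinach + whole-barley bread with both tight: 0.5978 servings and 7.302 servings → $2.15.
Cheapest feasible corner: $2.15.

$2.15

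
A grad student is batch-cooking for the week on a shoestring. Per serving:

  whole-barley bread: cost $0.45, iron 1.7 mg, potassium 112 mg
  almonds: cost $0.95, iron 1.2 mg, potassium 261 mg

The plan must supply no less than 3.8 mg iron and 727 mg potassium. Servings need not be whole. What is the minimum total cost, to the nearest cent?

The cheapest plan sits at a corner of the feasible region — with two constraints it uses at most two foods.
whole-barley bread only: max(3.8/1.7, 727/112) = 6.491 servings → $2.92.
almonds only: max(3.8/1.2, 727/261) = 3.167 servings → $3.01.
whole-barley bread + almonds with both tight: 0.386 servings and 2.62 servings → $2.66.
The minimum over all feasible corners is $2.66.

$2.66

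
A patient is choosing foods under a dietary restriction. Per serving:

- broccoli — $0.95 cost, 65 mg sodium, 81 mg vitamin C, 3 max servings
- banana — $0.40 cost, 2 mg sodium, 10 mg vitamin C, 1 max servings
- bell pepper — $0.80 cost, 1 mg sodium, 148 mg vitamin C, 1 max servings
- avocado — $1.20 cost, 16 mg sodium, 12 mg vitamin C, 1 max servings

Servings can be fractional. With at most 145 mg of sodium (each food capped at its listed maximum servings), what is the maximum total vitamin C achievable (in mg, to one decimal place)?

Vitamin C per mg sodium: bell pepper 148, banana 5, broccoli 1.246, avocado 0.75.
Take 1 serving of bell pepper: uses 1 mg sodium, +148.0 mg vitamin C (running total 148.0 mg).
Take 1 serving of banana: uses 2 mg sodium, +10.0 mg vitamin C (running total 158.0 mg).
Take 2.185 servings of broccoli: uses 142 mg sodium, +177.0 mg vitamin C (running total 335.0 mg).
Greedy by best ratio exhausts the sodium allowance optimally: 335.0 mg.

335.0 mg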